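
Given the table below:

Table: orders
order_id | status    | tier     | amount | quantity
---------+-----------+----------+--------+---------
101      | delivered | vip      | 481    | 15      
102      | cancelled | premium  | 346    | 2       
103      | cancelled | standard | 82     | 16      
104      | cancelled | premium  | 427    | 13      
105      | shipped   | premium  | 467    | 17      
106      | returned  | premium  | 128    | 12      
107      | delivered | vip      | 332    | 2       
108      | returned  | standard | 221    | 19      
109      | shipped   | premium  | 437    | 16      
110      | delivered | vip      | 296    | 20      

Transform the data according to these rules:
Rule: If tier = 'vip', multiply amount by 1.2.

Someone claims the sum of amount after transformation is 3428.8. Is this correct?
No, the correct result is 3438.8.

Step 1: Calculate the correct sum after transformation
Step 2: Apply multiplier 1.2 to records where tier = 'vip'
Step 3: Correct result = 3438.8
Step 4: Claimed result = 3428.8
Step 5: 3438.8 ≠ 3428.8
Conclusion: The claimed result is incorrect. The correct answer is 3438.8.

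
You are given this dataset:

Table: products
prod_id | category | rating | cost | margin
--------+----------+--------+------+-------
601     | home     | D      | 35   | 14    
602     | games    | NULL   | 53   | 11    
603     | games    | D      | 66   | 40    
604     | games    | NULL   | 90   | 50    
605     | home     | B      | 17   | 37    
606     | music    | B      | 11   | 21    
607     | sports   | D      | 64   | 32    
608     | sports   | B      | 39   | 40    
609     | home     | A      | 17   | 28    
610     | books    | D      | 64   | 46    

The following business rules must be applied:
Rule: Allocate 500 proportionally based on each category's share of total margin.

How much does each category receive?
books: 72.1, games: 158.31, home: 123.82, music: 32.92, sports: 112.85

Step 1: Calculate total margin = 319
Step 2: Calculate each category's proportion:
  books: 46/319 = 14.42% → 72.1
  games: 101/319 = 31.66% → 158.31
  home: 79/319 = 24.76% → 123.82
  music: 21/319 = 6.58% → 32.92
  sports: 72/319 = 22.57% → 112.85
Step 3: Verify: sum of allocations ≈ 500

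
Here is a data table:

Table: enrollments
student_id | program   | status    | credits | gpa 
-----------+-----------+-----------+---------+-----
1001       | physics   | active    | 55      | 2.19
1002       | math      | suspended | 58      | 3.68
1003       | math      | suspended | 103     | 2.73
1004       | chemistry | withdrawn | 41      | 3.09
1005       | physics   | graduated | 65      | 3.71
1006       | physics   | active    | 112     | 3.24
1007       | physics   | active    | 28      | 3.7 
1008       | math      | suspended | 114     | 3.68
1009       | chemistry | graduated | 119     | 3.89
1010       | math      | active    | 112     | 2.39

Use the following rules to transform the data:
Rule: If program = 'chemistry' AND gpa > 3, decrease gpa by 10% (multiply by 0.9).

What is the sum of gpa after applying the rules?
31.6

Step 1: Find records where program = 'chemistry' AND gpa > 3
Step 2: 2 records match, summing to 6.98
Step 3: After multiplier: 6.98 × 0.9 = 6.28
Step 4: Unaffected records sum: 25.32
Step 5: Final sum = 6.28 + 25.32 = 31.6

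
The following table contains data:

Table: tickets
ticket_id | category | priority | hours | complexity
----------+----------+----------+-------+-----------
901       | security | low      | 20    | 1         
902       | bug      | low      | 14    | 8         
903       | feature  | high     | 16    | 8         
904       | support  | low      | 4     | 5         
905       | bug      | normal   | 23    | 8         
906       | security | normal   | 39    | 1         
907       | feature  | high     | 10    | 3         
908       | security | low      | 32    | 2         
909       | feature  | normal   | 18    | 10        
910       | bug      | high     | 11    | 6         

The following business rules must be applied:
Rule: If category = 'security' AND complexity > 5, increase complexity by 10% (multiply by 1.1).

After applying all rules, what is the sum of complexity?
52

Step 1: Find records where category = 'security' AND complexity > 5
Step 2: 0 records match, summing to 0
Step 3: After multiplier: 0 × 1.1 = 0.0
Step 4: Unaffected records sum: 52
Step 5: Final sum = 0.0 + 52 = 52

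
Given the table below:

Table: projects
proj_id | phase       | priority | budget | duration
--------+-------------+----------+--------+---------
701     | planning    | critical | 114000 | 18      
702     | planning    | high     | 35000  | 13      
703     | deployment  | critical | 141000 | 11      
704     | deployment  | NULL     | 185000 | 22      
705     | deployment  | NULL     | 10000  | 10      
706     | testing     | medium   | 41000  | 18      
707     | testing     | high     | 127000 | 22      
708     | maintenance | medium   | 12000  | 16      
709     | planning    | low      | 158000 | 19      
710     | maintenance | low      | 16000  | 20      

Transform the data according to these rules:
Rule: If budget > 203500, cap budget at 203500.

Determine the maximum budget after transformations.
185000

Step 1: Original maximum budget = 185000
Step 2: Check cap of 203500 against maximum
Step 3: No records exceed the cap (max 185000 <= cap 203500), so no capping applies
Step 4: Maximum after transformation = 185000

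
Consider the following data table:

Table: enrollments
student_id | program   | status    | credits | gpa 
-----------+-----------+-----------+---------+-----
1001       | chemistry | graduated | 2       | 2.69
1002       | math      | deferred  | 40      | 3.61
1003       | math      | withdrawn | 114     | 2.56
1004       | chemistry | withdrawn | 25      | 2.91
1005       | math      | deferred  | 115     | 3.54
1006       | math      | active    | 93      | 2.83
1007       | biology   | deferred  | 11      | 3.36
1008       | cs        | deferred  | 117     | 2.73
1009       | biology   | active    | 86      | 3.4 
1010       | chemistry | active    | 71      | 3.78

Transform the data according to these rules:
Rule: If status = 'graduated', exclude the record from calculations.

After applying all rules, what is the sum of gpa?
28.72

Step 1: Identify records where status = 'graduated'
Step 2: The excluded records sum to 2.69
Step 3: Original total gpa = 31.41
Step 4: Remaining total = 31.41 - 2.69 = 28.72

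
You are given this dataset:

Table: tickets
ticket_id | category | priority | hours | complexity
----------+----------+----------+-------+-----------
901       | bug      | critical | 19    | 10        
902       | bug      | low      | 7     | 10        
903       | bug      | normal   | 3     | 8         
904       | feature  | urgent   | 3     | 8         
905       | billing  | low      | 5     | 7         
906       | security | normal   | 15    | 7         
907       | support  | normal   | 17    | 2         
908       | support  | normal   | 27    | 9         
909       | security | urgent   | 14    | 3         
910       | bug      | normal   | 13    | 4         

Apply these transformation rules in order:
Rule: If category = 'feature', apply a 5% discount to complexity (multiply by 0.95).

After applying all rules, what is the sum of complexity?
67.6

Step 1: Records with category = 'feature' have total complexity = 8
Step 2: Apply multiplier: 8 × 0.95 = 7.6
Step 3: Other records total: 60
Step 4: Final sum = 7.6 + 60 = 67.6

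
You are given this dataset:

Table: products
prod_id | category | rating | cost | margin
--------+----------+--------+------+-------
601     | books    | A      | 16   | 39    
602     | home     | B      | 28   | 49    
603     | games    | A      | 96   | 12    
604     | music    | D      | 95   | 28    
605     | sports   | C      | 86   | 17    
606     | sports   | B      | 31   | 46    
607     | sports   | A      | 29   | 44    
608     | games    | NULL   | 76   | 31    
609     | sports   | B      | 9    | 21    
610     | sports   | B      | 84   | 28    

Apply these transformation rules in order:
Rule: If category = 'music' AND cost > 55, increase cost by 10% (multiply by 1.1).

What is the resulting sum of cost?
559.5

Step 1: Find records where category = 'music' AND cost > 55
Step 2: 1 records match, summing to 95
Step 3: After multiplier: 95 × 1.1 = 104.5
Step 4: Unaffected records sum: 455
Step 5: Final sum = 104.5 + 455 = 559.5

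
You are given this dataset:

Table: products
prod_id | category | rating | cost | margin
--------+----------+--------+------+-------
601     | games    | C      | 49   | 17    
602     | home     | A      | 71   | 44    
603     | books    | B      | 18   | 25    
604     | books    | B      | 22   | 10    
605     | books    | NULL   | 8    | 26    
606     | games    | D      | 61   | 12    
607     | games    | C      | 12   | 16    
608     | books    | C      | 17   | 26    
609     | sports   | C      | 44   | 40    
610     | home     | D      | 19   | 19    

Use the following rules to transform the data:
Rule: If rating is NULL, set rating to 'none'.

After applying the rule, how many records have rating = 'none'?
1

Step 1: Count records where rating IS NULL
Step 2: Found 1 records with NULL rating
Step 3: These records will have rating set to 'none'
Step 4: Records already having rating = 'none': 0
Step 5: Answer: 1 + 0 = 1 records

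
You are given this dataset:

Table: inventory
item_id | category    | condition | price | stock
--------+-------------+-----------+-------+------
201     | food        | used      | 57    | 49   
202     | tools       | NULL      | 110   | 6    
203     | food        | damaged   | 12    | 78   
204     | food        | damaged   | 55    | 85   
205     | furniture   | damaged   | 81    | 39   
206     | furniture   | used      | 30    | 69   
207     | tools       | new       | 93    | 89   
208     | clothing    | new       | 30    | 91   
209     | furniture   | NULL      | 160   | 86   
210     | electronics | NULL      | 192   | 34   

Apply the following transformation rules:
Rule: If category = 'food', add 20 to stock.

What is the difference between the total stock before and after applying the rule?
60

Step 1: Original sum of stock = 626
Step 2: 3 records have category = 'food'
Step 3: Each affected record changes by 20
Step 4: Total change = 3 × 20 = 60
Step 5: New sum = 626 + 60 = 686
Step 6: Difference = |686 - 626| = 60
        (Sum increased by 60)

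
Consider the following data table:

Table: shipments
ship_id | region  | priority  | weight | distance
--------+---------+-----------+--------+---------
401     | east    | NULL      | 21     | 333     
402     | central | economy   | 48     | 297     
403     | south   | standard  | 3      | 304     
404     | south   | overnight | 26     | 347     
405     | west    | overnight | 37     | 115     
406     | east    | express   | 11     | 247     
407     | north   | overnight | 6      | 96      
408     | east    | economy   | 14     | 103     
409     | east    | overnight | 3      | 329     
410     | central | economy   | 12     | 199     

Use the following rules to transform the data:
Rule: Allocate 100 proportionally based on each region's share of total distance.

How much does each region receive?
central: 20.93, east: 42.7, north: 4.05, south: 27.47, west: 4.85

Step 1: Calculate total distance = 2370
Step 2: Calculate each region's proportion:
  central: 496/2370 = 20.93% → 20.93
  east: 1012/2370 = 42.70% → 42.7
  north: 96/2370 = 4.05% → 4.05
  south: 651/2370 = 27.47% → 27.47
  west: 115/2370 = 4.85% → 4.85
Step 3: Verify: sum of allocations ≈ 100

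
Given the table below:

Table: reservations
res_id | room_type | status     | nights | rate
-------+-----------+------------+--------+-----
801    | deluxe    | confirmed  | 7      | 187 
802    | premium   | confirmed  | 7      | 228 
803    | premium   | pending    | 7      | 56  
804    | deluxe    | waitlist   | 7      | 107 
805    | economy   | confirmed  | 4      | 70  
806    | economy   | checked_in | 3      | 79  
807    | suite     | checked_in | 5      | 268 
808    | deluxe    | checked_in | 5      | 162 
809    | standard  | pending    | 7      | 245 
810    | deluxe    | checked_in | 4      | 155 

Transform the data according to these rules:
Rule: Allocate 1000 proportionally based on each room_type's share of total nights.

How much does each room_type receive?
deluxe: 410.71, economy: 125.0, premium: 250.0, standard: 125.0, suite: 89.29

Step 1: Calculate total nights = 56
Step 2: Calculate each room_type's proportion:
  deluxe: 23/56 = 41.07% → 410.71
  economy: 7/56 = 12.50% → 125.0
  premium: 14/56 = 25.00% → 250.0
  standard: 7/56 = 12.50% → 125.0
  suite: 5/56 = 8.93% → 89.29
Step 3: Verify: sum of allocations ≈ 1000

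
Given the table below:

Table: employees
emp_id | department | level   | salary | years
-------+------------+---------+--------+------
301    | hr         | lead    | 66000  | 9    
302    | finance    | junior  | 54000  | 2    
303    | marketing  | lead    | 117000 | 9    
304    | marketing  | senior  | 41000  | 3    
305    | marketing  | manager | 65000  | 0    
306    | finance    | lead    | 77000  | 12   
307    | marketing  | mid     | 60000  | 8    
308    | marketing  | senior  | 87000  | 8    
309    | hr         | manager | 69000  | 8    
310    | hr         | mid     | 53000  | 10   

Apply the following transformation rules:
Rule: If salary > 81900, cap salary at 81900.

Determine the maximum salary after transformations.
81900

Step 1: Original maximum salary = 117000
Step 2: Apply cap at 81900
Step 3: 2 records had salary > 81900 and were capped
Step 4: Maximum after transformation = 81900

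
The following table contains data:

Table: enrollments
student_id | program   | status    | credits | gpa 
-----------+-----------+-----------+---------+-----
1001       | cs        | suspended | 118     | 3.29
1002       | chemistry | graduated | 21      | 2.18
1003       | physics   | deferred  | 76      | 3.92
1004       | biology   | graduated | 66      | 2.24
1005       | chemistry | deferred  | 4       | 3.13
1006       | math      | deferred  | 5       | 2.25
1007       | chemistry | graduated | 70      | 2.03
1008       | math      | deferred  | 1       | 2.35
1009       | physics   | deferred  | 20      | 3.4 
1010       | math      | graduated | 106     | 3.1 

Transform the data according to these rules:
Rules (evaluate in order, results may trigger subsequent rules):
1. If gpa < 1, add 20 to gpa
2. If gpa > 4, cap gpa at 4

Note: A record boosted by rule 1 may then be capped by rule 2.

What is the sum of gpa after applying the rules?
27.89

Step 1: Apply rule 1 to records with gpa < 1
  - 0 records get bonus of 20
  - Of these, 0 records then exceed 4 and get capped
Step 2: Apply rule 2 to records with gpa > 4
  - 0 records (original) are capped
Step 3: Calculate final sum = 27.89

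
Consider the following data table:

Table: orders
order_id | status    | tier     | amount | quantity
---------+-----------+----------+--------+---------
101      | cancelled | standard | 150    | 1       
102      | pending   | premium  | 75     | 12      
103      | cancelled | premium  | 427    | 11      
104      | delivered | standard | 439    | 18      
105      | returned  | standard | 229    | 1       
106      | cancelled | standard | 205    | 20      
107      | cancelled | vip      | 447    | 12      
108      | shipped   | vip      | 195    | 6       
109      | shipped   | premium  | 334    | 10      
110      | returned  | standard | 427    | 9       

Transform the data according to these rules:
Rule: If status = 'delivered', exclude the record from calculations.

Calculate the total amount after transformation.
2489

Step 1: Identify records where status = 'delivered'
Step 2: The excluded records sum to 439
Step 3: Original total amount = 2928
Step 4: Remaining total = 2928 - 439 = 2489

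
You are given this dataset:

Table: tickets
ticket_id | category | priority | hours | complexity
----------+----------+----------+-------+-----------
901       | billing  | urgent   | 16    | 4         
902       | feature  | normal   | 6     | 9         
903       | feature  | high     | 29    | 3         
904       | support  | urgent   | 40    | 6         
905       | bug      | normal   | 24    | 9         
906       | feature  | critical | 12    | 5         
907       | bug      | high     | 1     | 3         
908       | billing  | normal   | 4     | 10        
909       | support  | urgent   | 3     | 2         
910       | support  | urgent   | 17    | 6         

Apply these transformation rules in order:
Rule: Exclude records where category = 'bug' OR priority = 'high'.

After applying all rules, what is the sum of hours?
98

Step 1: Find records where category = 'bug' OR priority = 'high'
Step 2: 3 records match, summing to 54
Step 3: Original sum: 152
Step 4: Remaining sum = 152 - 54 = 98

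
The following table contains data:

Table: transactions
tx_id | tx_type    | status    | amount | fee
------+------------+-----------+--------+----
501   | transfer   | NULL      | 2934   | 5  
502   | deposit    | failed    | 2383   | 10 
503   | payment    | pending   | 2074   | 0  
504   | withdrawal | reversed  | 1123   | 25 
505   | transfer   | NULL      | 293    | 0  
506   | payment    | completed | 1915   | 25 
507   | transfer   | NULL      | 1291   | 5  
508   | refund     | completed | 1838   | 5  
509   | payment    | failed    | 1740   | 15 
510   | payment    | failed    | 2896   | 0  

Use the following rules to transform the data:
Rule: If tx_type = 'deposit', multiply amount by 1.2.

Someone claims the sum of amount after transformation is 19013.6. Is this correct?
No, the correct result is 18963.6.

Step 1: Calculate the correct sum after transformation
Step 2: Apply multiplier 1.2 to records where tx_type = 'deposit'
Step 3: Correct result = 18963.6
Step 4: Claimed result = 19013.6
Step 5: 18963.6 ≠ 19013.6
Conclusion: The claimed result is incorrect. The correct answer is 18963.6.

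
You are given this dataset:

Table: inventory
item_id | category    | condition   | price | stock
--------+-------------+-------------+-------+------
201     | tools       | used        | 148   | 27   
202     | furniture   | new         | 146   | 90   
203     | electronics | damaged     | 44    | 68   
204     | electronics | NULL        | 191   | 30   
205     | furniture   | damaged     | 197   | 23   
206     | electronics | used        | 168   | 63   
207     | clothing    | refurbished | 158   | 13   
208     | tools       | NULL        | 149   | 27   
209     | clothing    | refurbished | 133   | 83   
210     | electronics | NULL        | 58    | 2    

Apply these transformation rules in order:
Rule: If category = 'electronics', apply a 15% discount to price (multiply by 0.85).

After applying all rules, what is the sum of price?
1322.85

Step 1: Records with category = 'electronics' have total price = 461
Step 2: Apply multiplier: 461 × 0.85 = 391.85
Step 3: Other records total: 931
Step 4: Final sum = 391.85 + 931 = 1322.85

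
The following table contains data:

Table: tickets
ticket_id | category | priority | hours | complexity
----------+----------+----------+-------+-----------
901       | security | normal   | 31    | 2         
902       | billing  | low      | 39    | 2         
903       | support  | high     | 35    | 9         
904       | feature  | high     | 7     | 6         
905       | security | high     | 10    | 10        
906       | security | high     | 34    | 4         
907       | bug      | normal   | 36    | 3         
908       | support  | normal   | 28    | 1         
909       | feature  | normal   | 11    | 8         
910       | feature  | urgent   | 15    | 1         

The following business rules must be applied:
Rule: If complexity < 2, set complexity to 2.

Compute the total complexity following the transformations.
48

Step 1: 2 records have complexity < 2
Step 2: These records originally summed to 2
Step 3: After setting to minimum: 2 × 2 = 4
Step 4: Unaffected records sum: 44
Step 5: Final sum = 4 + 44 = 48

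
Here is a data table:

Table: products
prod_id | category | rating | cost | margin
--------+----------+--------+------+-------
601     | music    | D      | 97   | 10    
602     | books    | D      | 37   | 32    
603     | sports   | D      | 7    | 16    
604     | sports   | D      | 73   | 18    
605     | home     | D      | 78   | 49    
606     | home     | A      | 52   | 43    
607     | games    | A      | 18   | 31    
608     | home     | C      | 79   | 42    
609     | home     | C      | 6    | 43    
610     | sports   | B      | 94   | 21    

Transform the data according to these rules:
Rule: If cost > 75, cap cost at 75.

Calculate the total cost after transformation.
493

Step 1: 4 records have cost > 75
Step 2: These records originally summed to 348
Step 3: After capping: 4 × 75 = 300
Step 4: Unaffected records sum: 193
Step 5: Final sum = 300 + 193 = 493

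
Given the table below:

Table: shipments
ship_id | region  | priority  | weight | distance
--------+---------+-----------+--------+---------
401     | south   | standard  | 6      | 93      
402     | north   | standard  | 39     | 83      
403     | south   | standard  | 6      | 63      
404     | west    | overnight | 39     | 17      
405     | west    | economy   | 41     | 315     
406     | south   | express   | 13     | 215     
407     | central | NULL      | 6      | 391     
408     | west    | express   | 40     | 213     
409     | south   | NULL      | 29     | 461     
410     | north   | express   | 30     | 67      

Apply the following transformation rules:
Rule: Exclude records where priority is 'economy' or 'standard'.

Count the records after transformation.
6

Step 1: Count records to exclude
  - 1 (economy) + 3 (standard) = 4 records
Step 2: Total records: 10
Step 3: Remaining = 10 - 4 = 6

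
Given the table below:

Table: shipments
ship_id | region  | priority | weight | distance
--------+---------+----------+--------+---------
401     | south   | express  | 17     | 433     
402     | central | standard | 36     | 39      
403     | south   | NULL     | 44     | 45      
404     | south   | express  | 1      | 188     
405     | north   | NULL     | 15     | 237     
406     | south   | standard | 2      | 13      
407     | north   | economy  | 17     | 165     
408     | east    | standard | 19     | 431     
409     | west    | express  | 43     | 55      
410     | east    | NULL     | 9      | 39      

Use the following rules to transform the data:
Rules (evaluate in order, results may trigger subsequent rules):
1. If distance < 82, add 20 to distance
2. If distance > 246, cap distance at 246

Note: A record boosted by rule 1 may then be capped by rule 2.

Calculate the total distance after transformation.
1373

Step 1: Apply rule 1 to records with distance < 82
  - 5 records get bonus of 20
  - Of these, 0 records then exceed 246 and get capped
Step 2: Apply rule 2 to records with distance > 246
  - 2 records (original) are capped
Step 3: Calculate final sum = 1373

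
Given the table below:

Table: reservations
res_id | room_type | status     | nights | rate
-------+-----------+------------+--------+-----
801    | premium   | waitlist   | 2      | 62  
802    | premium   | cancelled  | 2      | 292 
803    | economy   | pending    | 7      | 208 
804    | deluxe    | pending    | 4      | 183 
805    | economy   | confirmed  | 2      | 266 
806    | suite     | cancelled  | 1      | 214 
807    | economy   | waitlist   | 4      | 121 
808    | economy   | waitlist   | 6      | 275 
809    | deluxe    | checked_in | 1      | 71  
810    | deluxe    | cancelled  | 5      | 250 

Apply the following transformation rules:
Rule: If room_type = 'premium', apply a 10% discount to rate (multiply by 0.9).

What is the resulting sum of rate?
1906.6

Step 1: Records with room_type = 'premium' have total rate = 354
Step 2: Apply multiplier: 354 × 0.9 = 318.6
Step 3: Other records total: 1588
Step 4: Final sum = 318.6 + 1588 = 1906.6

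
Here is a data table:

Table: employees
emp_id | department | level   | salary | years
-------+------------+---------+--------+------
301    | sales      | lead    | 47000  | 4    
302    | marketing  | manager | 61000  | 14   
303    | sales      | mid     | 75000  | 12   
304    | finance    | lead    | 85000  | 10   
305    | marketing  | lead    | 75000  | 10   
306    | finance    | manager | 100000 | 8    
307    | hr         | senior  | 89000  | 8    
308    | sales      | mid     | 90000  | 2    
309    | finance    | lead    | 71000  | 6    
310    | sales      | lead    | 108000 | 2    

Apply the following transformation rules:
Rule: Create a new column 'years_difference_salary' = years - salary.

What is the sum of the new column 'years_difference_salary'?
-800924

Step 1: For each record, compute years - salary
Example calculations:
  4 - 47000 = -46996
  14 - 61000 = -60986
  12 - 75000 = -74988
  ...
Step 2: Sum all derived values
Step 3: Total = -800924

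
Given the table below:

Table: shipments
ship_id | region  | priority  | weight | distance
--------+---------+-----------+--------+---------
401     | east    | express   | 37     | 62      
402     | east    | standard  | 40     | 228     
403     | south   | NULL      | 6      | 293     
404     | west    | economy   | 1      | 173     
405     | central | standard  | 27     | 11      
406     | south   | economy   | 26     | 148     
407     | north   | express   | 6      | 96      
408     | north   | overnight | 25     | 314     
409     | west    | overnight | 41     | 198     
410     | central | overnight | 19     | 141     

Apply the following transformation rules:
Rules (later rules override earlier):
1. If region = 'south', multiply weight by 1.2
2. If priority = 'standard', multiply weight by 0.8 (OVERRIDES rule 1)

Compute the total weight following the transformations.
221.0

Step 1: Rule 2 takes priority for records with priority = 'standard'
  - 2 records: 67 × 0.8 = 53.6
Step 2: Rule 1 applies to remaining records with region = 'south'
  - 2 records: 32 × 1.2 = 38.4
Step 3: Other records unchanged: 129
Step 4: Final sum = 53.6 + 38.4 + 129 = 221.0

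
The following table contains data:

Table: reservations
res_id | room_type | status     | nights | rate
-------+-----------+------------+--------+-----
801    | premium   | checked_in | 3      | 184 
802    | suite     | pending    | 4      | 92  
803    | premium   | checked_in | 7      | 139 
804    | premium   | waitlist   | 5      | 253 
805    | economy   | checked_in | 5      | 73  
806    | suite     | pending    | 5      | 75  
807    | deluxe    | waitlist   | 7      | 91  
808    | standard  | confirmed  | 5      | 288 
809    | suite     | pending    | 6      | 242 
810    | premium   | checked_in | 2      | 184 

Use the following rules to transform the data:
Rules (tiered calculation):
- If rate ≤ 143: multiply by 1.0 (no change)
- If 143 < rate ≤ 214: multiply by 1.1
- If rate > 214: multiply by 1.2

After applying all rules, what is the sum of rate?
1814.4

Step 1: Tier 1 (rate ≤ 143): 5 records, sum = 470 × 1.0 = 470.0
Step 2: Tier 2 (143 < rate ≤ 214): 2 records, sum = 368 × 1.1 = 404.8
Step 3: Tier 3 (rate > 214): 3 records, sum = 783 × 1.2 = 939.6
Step 4: Final sum = 470.0 + 404.8 + 939.6 = 1814.4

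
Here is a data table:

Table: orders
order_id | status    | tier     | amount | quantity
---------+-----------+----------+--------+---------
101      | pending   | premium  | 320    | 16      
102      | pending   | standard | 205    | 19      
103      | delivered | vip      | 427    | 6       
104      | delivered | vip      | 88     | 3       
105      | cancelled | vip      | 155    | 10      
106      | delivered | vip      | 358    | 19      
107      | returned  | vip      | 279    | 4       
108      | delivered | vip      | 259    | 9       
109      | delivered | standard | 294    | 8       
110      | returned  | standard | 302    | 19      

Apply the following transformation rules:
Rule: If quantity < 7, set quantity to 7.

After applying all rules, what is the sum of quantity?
121

Step 1: 3 records have quantity < 7
Step 2: These records originally summed to 13
Step 3: After setting to minimum: 3 × 7 = 21
Step 4: Unaffected records sum: 100
Step 5: Final sum = 21 + 100 = 121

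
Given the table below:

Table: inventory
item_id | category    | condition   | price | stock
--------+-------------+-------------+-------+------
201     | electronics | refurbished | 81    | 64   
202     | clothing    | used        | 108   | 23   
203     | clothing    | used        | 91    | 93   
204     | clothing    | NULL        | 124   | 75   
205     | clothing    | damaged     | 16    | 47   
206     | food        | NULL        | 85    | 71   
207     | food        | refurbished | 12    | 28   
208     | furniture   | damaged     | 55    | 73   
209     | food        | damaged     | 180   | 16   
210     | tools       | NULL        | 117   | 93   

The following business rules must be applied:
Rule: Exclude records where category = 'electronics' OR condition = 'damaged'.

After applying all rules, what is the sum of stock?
383

Step 1: Find records where category = 'electronics' OR condition = 'damaged'
Step 2: 4 records match, summing to 200
Step 3: Original sum: 583
Step 4: Remaining sum = 583 - 200 = 383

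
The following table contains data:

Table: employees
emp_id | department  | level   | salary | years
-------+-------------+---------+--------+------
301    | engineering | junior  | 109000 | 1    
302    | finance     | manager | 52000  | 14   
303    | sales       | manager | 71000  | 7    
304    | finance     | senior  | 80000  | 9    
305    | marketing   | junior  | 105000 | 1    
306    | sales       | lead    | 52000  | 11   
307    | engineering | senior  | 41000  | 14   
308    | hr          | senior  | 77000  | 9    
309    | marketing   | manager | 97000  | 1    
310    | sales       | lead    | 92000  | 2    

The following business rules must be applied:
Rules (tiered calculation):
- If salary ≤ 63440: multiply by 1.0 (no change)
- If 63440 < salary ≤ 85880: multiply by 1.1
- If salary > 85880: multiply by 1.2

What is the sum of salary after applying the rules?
879400.0

Step 1: Tier 1 (salary ≤ 63440): 3 records, sum = 145000 × 1.0 = 145000.0
Step 2: Tier 2 (63440 < salary ≤ 85880): 3 records, sum = 228000 × 1.1 = 250800.0
Step 3: Tier 3 (salary > 85880): 4 records, sum = 403000 × 1.2 = 483600.0
Step 4: Final sum = 145000.0 + 250800.0 + 483600.0 = 879400.0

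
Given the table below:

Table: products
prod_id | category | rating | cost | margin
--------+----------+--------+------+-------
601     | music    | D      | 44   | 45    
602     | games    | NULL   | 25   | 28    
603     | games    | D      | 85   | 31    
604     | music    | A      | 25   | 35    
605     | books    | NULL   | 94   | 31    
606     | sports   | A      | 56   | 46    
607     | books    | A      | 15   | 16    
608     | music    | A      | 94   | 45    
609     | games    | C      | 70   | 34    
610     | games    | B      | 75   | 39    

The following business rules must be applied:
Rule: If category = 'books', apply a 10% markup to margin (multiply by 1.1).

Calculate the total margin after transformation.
354.7

Step 1: Records with category = 'books' have total margin = 47
Step 2: Apply multiplier: 47 × 1.1 = 51.7
Step 3: Other records total: 303
Step 4: Final sum = 51.7 + 303 = 354.7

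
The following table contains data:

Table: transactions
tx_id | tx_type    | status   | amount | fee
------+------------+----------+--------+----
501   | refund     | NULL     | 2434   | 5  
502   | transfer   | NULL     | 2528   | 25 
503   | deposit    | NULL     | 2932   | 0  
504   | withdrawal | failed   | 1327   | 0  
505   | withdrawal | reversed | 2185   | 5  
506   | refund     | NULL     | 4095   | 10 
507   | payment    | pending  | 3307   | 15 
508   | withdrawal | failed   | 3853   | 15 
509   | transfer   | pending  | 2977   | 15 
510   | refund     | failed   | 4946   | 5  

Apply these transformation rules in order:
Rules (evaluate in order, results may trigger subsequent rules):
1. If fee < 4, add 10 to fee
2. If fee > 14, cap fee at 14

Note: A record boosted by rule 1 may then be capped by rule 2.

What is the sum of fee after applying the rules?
101

Step 1: Apply rule 1 to records with fee < 4
  - 2 records get bonus of 10
  - Of these, 0 records then exceed 14 and get capped
Step 2: Apply rule 2 to records with fee > 14
  - 4 records (original) are capped
Step 3: Calculate final sum = 101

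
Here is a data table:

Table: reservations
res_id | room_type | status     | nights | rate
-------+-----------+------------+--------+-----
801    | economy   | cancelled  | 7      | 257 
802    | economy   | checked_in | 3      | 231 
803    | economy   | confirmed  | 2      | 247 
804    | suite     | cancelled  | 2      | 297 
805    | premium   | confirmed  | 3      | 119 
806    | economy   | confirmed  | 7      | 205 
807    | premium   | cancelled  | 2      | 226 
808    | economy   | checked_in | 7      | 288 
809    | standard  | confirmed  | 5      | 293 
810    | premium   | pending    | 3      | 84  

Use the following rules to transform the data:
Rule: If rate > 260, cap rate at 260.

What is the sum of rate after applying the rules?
2149

Step 1: 3 records have rate > 260
Step 2: These records originally summed to 878
Step 3: After capping: 3 × 260 = 780
Step 4: Unaffected records sum: 1369
Step 5: Final sum = 780 + 1369 = 2149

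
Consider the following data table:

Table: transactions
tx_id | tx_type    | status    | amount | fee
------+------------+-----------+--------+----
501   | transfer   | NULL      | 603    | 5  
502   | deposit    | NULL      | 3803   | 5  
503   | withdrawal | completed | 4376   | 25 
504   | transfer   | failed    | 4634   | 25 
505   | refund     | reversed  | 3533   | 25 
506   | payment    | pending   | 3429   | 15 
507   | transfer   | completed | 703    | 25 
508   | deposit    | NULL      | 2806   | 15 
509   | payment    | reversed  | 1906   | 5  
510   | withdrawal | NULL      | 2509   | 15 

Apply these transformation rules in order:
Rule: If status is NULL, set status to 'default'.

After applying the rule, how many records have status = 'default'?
4

Step 1: Count records where status IS NULL
Step 2: Found 4 records with NULL status
Step 3: These records will have status set to 'default'
Step 4: Records already having status = 'default': 0
Step 5: Answer: 4 + 0 = 4 records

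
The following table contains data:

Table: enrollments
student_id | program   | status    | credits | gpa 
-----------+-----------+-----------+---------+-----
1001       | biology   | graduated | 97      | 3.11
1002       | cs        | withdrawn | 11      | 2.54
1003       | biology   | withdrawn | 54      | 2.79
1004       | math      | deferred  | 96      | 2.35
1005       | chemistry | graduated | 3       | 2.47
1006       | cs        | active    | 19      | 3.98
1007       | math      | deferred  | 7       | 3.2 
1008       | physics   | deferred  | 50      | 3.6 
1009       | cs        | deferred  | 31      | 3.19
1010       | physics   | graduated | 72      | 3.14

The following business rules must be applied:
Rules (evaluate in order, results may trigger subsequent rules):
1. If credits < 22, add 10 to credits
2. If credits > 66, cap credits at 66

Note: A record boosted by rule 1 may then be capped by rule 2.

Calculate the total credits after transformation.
413

Step 1: Apply rule 1 to records with credits < 22
  - 4 records get bonus of 10
  - Of these, 0 records then exceed 66 and get capped
Step 2: Apply rule 2 to records with credits > 66
  - 3 records (original) are capped
Step 3: Calculate final sum = 413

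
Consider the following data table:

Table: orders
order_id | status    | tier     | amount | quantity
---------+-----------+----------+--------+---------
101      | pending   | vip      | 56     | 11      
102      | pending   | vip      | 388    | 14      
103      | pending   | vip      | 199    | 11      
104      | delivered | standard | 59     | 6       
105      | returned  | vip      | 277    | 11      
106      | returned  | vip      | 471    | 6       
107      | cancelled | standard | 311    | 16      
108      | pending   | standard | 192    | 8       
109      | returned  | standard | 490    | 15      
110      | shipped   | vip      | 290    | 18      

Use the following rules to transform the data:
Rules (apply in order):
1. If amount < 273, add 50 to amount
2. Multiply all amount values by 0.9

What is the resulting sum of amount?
2639.7

Step 1: Apply Rule 1 - Add 50 to records with amount < 273
  - 4 records affected: 506 + (4 × 50) = 706
  - Unaffected records: 2227
  - Sum after Rule 1: 2933
Step 2: Apply Rule 2 - Multiply all by 0.9
  - 2933 × 0.9 = 2639.7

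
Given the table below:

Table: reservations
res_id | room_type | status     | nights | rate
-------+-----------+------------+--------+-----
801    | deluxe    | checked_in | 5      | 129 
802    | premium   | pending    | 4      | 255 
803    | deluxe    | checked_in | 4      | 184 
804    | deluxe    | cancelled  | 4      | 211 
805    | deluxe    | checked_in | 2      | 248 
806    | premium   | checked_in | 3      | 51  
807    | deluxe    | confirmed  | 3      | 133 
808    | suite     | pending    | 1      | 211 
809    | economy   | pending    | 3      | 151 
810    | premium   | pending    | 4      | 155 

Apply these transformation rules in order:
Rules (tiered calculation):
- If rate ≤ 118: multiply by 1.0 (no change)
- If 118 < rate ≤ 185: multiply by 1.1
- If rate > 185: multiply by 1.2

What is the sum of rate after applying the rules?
1988.2

Step 1: Tier 1 (rate ≤ 118): 1 records, sum = 51 × 1.0 = 51.0
Step 2: Tier 2 (118 < rate ≤ 185): 5 records, sum = 752 × 1.1 = 827.2
Step 3: Tier 3 (rate > 185): 4 records, sum = 925 × 1.2 = 1110.0
Step 4: Final sum = 51.0 + 827.2 + 1110.0 = 1988.2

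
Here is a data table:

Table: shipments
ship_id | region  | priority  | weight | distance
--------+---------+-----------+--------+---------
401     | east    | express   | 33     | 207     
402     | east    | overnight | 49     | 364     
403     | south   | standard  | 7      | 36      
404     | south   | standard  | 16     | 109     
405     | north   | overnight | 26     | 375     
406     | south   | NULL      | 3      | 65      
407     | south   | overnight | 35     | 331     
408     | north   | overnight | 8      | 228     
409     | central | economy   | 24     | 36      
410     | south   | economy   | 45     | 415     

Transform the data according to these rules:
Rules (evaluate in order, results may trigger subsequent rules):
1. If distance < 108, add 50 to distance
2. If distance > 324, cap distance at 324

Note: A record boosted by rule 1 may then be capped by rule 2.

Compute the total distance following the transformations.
2127

Step 1: Apply rule 1 to records with distance < 108
  - 3 records get bonus of 50
  - Of these, 0 records then exceed 324 and get capped
Step 2: Apply rule 2 to records with distance > 324
  - 4 records (original) are capped
Step 3: Calculate final sum = 2127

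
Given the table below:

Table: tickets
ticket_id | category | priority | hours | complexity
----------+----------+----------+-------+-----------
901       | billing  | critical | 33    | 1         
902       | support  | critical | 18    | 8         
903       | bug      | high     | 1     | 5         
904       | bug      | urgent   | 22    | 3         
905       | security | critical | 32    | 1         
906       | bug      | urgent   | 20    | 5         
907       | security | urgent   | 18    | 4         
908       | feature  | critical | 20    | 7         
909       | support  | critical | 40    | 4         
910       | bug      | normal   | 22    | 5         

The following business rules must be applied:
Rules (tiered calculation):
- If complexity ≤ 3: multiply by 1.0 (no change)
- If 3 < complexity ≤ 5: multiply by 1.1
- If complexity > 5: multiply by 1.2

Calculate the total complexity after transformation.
48.3

Step 1: Tier 1 (complexity ≤ 3): 3 records, sum = 5 × 1.0 = 5.0
Step 2: Tier 2 (3 < complexity ≤ 5): 5 records, sum = 23 × 1.1 = 25.3
Step 3: Tier 3 (complexity > 5): 2 records, sum = 15 × 1.2 = 18.0
Step 4: Final sum = 5.0 + 25.3 + 18.0 = 48.3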